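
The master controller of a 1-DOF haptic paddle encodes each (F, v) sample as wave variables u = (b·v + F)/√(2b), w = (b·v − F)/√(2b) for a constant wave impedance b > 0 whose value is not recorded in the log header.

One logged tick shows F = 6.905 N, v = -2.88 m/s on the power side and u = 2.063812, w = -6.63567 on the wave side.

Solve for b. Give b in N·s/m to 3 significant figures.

b = 1.26 N·s/m

u + w = -4.571858;  u + w = √(2b)·v, so √(2b) = -4.571858/(-2.88) = 1.587451.
b = (√(2b))²/2 = 2.520000/2 = 1.260000.
(Check via u − w = 2F/√(2b): u − w = 8.699482, 2F/√(2b) = 8.699483.)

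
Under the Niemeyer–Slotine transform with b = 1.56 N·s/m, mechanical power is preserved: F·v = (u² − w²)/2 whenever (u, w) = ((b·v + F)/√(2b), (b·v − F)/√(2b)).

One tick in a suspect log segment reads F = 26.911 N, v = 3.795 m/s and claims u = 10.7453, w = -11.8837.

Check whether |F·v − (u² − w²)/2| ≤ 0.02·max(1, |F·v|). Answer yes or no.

F·v = 26.911×3.795 = 102.127245 W.
(u² − w²)/2 = (115.461472 − 141.222326)/2 = -12.880427 W.
|Δ| = 115.007672;  2% of max(1, |F·v|) = 2.042545.

no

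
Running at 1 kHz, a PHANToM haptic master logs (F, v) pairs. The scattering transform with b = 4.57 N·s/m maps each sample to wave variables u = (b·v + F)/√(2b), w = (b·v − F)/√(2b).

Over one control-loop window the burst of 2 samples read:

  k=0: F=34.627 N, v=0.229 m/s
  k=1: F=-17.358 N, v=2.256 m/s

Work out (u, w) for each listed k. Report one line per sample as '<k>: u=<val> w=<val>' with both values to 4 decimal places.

k=0: b·v=4.57×0.229=1.0465; √(2b)=3.0232; u=(1.0465+34.627)/3.0232=11.7998, w=(1.0465−34.627)/3.0232=-11.1074
k=1: b·v=4.57×2.256=10.3099; √(2b)=3.0232; u=(10.3099+(-17.358))/3.0232=-2.3313, w=(10.3099−(-17.358))/3.0232=9.1517

0: u=11.7998 w=-11.1074
1: u=-2.3313 w=9.1517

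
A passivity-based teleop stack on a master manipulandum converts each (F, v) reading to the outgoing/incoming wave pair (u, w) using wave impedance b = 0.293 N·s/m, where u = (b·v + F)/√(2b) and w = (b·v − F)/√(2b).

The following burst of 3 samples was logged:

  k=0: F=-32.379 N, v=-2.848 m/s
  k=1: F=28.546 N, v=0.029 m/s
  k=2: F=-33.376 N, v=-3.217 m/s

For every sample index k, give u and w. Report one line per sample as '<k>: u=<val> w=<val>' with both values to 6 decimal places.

0: u=-43.387574 w=41.207412
1: u=37.301449 w=-37.279250
2: u=-44.831216 w=42.368582

k=0: b·v=0.293×(-2.848)=-0.834464; √(2b)=0.765506; u=(-0.834464+(-32.379))/0.765506=-43.387574, w=(-0.834464−(-32.379))/0.765506=41.207412
k=1: b·v=0.293×0.029=0.008497; √(2b)=0.765506; u=(0.008497+28.546)/0.765506=37.301449, w=(0.008497−28.546)/0.765506=-37.279250
k=2: b·v=0.293×(-3.217)=-0.942581; √(2b)=0.765506; u=(-0.942581+(-33.376))/0.765506=-44.831216, w=(-0.942581−(-33.376))/0.765506=42.368582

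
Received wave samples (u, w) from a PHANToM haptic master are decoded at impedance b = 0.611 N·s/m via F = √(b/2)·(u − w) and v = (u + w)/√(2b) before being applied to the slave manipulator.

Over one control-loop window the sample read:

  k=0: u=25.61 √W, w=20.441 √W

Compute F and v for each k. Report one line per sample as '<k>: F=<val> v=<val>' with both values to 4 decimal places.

0: F=2.8570 v=41.6585

k=0: u−w=5.1690, u+w=46.0510; √(b/2)=0.5527, √(2b)=1.1054; F=0.5527×5.169=2.8570, v=46.0510/1.1054=41.6585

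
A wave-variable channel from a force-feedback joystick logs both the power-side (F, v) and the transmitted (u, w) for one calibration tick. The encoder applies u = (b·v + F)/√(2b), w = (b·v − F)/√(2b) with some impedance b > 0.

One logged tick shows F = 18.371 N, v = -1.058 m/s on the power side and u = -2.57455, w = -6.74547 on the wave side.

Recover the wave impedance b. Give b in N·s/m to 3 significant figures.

b = 38.8 N·s/m

u + w = -9.32002;  u + w = √(2b)·v, so √(2b) = -9.32002/(-1.058) = 8.80909.
b = (√(2b))²/2 = 77.60011/2 = 38.80006.
(Check via u − w = 2F/√(2b): u − w = 4.17092, 2F/√(2b) = 4.17092.)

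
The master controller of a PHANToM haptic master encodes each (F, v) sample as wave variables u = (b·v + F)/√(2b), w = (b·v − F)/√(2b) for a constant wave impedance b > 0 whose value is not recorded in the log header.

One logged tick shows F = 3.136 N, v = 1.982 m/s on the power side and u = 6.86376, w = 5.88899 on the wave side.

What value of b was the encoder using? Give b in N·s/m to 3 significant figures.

b = 20.7 N·s/m

u + w = 12.7527;  u + w = √(2b)·v, so √(2b) = 12.7527/1.982 = 6.4343.
b = (√(2b))²/2 = 41.4000/2 = 20.7000.
(Check via u − w = 2F/√(2b): u − w = 0.9748, 2F/√(2b) = 0.9748.)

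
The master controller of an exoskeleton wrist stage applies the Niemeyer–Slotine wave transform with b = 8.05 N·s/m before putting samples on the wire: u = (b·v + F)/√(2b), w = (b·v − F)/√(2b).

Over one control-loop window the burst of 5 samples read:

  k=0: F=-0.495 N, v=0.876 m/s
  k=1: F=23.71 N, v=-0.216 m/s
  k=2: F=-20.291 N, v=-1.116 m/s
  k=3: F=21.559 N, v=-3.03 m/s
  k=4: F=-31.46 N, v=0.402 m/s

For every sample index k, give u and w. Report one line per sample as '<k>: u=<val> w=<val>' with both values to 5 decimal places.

0: u=1.63410 w=1.88083
1: u=5.47572 w=-6.34241
2: u=-7.29594 w=2.81801
3: u=-0.70592 w=-11.45189
4: u=-7.03403 w=8.64705

k=0: b·v=8.05×0.876=7.05180; √(2b)=4.01248; u=(7.05180+(-0.495))/4.01248=1.63410, w=(7.05180−(-0.495))/4.01248=1.88083
k=1: b·v=8.05×(-0.216)=-1.73880; √(2b)=4.01248; u=(-1.73880+23.71)/4.01248=5.47572, w=(-1.73880−23.71)/4.01248=-6.34241
k=2: b·v=8.05×(-1.116)=-8.98380; √(2b)=4.01248; u=(-8.98380+(-20.291))/4.01248=-7.29594, w=(-8.98380−(-20.291))/4.01248=2.81801
k=3: b·v=8.05×(-3.03)=-24.39150; √(2b)=4.01248; u=(-24.39150+21.559)/4.01248=-0.70592, w=(-24.39150−21.559)/4.01248=-11.45189
k=4: b·v=8.05×0.402=3.23610; √(2b)=4.01248; u=(3.23610+(-31.46))/4.01248=-7.03403, w=(3.23610−(-31.46))/4.01248=8.64705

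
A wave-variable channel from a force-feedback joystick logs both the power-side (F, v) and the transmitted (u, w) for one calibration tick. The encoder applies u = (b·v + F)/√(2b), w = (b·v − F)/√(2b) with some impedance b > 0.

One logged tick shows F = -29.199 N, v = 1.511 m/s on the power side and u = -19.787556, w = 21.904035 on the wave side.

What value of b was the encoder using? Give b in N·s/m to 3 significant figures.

u + w = 2.116479;  u + w = √(2b)·v, so √(2b) = 2.116479/1.511 = 1.400714.
b = (√(2b))²/2 = 1.962000/2 = 0.981000.
(Check via u − w = 2F/√(2b): u − w = -41.691591, 2F/√(2b) = -41.691592.)

b = 0.981 N·s/m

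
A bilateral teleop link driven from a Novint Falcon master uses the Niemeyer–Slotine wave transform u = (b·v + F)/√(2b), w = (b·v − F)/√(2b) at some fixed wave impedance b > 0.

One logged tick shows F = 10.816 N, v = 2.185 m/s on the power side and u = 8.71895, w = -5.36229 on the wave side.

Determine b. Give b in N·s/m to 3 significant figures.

u + w = 3.35666;  u + w = √(2b)·v, so √(2b) = 3.35666/2.185 = 1.53623.
b = (√(2b))²/2 = 2.36000/2 = 1.18000.
(Check via u − w = 2F/√(2b): u − w = 14.08124, 2F/√(2b) = 14.08124.)

b = 1.18 N·s/m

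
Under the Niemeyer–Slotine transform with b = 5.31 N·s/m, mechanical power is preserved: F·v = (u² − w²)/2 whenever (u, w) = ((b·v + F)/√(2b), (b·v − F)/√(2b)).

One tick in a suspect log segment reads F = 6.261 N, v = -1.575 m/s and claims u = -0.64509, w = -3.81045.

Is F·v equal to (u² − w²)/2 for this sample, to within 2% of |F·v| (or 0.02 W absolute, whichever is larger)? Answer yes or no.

F·v = 6.261×(-1.575) = -9.8611 W.
(u² − w²)/2 = (0.4161 − 14.5195)/2 = -7.0517 W.
|Δ| = 2.8094;  2% of max(1, |F·v|) = 0.1972.

no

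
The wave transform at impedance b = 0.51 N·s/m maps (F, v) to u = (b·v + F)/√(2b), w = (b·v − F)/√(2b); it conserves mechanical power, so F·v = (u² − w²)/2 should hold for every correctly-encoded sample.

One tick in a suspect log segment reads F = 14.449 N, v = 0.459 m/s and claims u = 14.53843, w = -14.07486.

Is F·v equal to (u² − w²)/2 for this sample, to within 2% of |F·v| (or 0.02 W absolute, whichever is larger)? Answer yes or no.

F·v = 14.449×0.459 = 6.63209 W.
(u² − w²)/2 = (211.36595 − 198.10168)/2 = 6.63213 W.
|Δ| = 0.00004;  2% of max(1, |F·v|) = 0.13264.

yes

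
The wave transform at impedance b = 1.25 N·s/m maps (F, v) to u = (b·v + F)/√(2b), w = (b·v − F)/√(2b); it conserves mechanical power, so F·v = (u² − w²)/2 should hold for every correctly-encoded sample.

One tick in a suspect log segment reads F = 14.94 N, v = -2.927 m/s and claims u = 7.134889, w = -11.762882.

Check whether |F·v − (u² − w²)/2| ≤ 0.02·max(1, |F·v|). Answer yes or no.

yes

F·v = 14.94×(-2.927) = -43.729380 W.
(u² − w²)/2 = (50.906641 − 138.365393)/2 = -43.729376 W.
|Δ| = 0.000004;  2% of max(1, |F·v|) = 0.874588.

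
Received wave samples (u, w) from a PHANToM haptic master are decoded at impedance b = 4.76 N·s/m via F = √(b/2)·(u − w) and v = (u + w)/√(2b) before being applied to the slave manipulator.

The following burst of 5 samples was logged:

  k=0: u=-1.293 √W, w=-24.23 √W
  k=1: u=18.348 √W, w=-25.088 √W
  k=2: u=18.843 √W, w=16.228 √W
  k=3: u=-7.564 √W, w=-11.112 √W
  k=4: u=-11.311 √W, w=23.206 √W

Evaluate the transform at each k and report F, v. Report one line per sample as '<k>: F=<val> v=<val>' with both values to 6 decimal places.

0: F=35.385480 v=-8.272052
1: F=67.009797 v=-2.184447
2: F=4.034226 v=11.366576
3: F=5.473588 v=-6.052926
4: F=-53.250234 v=3.855192

k=0: u−w=22.937000, u+w=-25.523000; √(b/2)=1.542725, √(2b)=3.085450; F=1.542725×22.937=35.385480, v=-25.523000/3.085450=-8.272052
k=1: u−w=43.436000, u+w=-6.740000; √(b/2)=1.542725, √(2b)=3.085450; F=1.542725×43.436=67.009797, v=-6.740000/3.085450=-2.184447
k=2: u−w=2.615000, u+w=35.071000; √(b/2)=1.542725, √(2b)=3.085450; F=1.542725×2.615=4.034226, v=35.071000/3.085450=11.366576
k=3: u−w=3.548000, u+w=-18.676000; √(b/2)=1.542725, √(2b)=3.085450; F=1.542725×3.548=5.473588, v=-18.676000/3.085450=-6.052926
k=4: u−w=-34.517000, u+w=11.895000; √(b/2)=1.542725, √(2b)=3.085450; F=1.542725×(-34.517)=-53.250234, v=11.895000/3.085450=3.855192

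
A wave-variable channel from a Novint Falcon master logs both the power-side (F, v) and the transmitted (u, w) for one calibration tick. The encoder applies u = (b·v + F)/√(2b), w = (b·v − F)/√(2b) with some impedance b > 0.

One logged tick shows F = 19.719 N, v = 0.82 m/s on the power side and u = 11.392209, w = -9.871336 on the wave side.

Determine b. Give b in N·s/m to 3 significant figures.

u + w = 1.520873;  u + w = √(2b)·v, so √(2b) = 1.520873/0.82 = 1.854723.
b = (√(2b))²/2 = 3.439998/2 = 1.719999.
(Check via u − w = 2F/√(2b): u − w = 21.263545, 2F/√(2b) = 21.263551.)

b = 1.72 N·s/m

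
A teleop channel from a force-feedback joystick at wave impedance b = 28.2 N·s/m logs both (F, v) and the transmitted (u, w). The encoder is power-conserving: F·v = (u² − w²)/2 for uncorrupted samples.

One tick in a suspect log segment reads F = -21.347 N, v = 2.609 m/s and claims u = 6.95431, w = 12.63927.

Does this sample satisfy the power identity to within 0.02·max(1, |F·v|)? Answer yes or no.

F·v = (-21.347)×2.609 = -55.69432 W.
(u² − w²)/2 = (48.36243 − 159.75115)/2 = -55.69436 W.
|Δ| = 0.00004;  2% of max(1, |F·v|) = 1.11389.

yes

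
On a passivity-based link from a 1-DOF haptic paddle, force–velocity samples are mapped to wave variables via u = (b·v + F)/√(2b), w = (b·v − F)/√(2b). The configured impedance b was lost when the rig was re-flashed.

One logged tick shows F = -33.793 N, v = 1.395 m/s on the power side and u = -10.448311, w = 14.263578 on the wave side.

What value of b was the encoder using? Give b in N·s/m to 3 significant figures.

u + w = 3.815267;  u + w = √(2b)·v, so √(2b) = 3.815267/1.395 = 2.734958.
b = (√(2b))²/2 = 7.479998/2 = 3.739999.
(Check via u − w = 2F/√(2b): u − w = -24.711889, 2F/√(2b) = -24.711893.)

b = 3.74 N·s/m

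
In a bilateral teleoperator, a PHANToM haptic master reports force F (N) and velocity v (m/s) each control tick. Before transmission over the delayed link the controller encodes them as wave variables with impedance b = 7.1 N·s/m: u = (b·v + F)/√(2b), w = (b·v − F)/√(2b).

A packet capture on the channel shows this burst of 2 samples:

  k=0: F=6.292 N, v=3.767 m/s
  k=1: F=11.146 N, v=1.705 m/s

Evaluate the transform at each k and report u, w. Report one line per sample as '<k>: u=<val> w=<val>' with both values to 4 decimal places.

0: u=8.7673 w=5.4278
1: u=6.1703 w=0.2546

k=0: b·v=7.1×3.767=26.7457; √(2b)=3.7683; u=(26.7457+6.292)/3.7683=8.7673, w=(26.7457−6.292)/3.7683=5.4278
k=1: b·v=7.1×1.705=12.1055; √(2b)=3.7683; u=(12.1055+11.146)/3.7683=6.1703, w=(12.1055−11.146)/3.7683=0.2546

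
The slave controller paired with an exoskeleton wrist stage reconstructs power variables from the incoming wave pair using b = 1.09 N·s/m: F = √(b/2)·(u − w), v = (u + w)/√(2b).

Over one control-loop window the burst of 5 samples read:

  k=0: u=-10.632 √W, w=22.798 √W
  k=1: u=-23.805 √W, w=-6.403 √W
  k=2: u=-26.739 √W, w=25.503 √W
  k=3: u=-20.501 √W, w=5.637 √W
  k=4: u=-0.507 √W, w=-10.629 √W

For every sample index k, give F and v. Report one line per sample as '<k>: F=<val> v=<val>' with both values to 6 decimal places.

k=0: u−w=-33.430000, u+w=12.166000; √(b/2)=0.738241, √(2b)=1.476482; F=0.738241×(-33.43)=-24.679402, v=12.166000/1.476482=8.239855
k=1: u−w=-17.402000, u+w=-30.208000; √(b/2)=0.738241, √(2b)=1.476482; F=0.738241×(-17.402)=-12.846873, v=-30.208000/1.476482=-20.459439
k=2: u−w=-52.242000, u+w=-1.236000; √(b/2)=0.738241, √(2b)=1.476482; F=0.738241×(-52.242)=-38.567194, v=-1.236000/1.476482=-0.837125
k=3: u−w=-26.138000, u+w=-14.864000; √(b/2)=0.738241, √(2b)=1.476482; F=0.738241×(-26.138)=-19.296147, v=-14.864000/1.476482=-10.067171
k=4: u−w=10.122000, u+w=-11.136000; √(b/2)=0.738241, √(2b)=1.476482; F=0.738241×10.122=7.472477, v=-11.136000/1.476482=-7.542251

0: F=-24.679402 v=8.239855
1: F=-12.846873 v=-20.459439
2: F=-38.567194 v=-0.837125
3: F=-19.296147 v=-10.067171
4: F=7.472477 v=-7.542251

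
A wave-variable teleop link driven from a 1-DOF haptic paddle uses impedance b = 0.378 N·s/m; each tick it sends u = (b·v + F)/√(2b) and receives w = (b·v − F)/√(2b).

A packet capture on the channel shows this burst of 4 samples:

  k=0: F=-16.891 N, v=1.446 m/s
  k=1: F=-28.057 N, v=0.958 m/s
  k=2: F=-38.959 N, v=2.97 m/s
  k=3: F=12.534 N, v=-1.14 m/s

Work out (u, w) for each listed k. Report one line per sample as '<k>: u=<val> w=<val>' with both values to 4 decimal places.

k=0: b·v=0.378×1.446=0.5466; √(2b)=0.8695; u=(0.5466+(-16.891))/0.8695=-18.7979, w=(0.5466−(-16.891))/0.8695=20.0551
k=1: b·v=0.378×0.958=0.3621; √(2b)=0.8695; u=(0.3621+(-28.057))/0.8695=-31.8521, w=(0.3621−(-28.057))/0.8695=32.6851
k=2: b·v=0.378×2.97=1.1227; √(2b)=0.8695; u=(1.1227+(-38.959))/0.8695=-43.5159, w=(1.1227−(-38.959))/0.8695=46.0983
k=3: b·v=0.378×(-1.14)=-0.4309; √(2b)=0.8695; u=(-0.4309+12.534)/0.8695=13.9199, w=(-0.4309−12.534)/0.8695=-14.9111

0: u=-18.7979 w=20.0551
1: u=-31.8521 w=32.6851
2: u=-43.5159 w=46.0983
3: u=13.9199 w=-14.9111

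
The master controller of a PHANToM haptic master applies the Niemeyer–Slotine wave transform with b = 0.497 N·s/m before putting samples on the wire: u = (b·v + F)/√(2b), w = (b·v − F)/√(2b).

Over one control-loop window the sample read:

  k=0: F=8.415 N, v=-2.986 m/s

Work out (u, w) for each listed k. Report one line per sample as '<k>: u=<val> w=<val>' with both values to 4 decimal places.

k=0: b·v=0.497×(-2.986)=-1.4840; √(2b)=0.9970; u=(-1.4840+8.415)/0.9970=6.9518, w=(-1.4840−8.415)/0.9970=-9.9289

0: u=6.9518 w=-9.9289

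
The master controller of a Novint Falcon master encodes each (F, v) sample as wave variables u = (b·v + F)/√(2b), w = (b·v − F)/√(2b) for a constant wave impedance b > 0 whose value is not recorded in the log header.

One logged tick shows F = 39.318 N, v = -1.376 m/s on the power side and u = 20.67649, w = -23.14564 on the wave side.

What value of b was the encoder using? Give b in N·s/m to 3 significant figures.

b = 1.61 N·s/m

u + w = -2.46915;  u + w = √(2b)·v, so √(2b) = -2.46915/(-1.376) = 1.79444.
b = (√(2b))²/2 = 3.22002/2 = 1.61001.
(Check via u − w = 2F/√(2b): u − w = 43.82213, 2F/√(2b) = 43.82202.)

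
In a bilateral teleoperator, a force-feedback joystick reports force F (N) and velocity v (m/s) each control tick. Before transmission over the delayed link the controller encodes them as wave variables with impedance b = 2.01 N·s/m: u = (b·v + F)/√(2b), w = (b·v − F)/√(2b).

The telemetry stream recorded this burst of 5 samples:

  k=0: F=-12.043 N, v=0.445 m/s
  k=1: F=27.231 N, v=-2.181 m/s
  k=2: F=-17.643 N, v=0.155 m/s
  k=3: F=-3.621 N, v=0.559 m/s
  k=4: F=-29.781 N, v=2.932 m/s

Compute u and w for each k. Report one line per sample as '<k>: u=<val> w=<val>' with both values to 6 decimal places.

0: u=-5.560391 w=6.452614
1: u=11.395143 w=-15.768034
2: u=-8.644142 w=8.954916
3: u=-1.245595 w=2.366386
4: u=-11.914092 w=17.792734

k=0: b·v=2.01×0.445=0.894450; √(2b)=2.004994; u=(0.894450+(-12.043))/2.004994=-5.560391, w=(0.894450−(-12.043))/2.004994=6.452614
k=1: b·v=2.01×(-2.181)=-4.383810; √(2b)=2.004994; u=(-4.383810+27.231)/2.004994=11.395143, w=(-4.383810−27.231)/2.004994=-15.768034
k=2: b·v=2.01×0.155=0.311550; √(2b)=2.004994; u=(0.311550+(-17.643))/2.004994=-8.644142, w=(0.311550−(-17.643))/2.004994=8.954916
k=3: b·v=2.01×0.559=1.123590; √(2b)=2.004994; u=(1.123590+(-3.621))/2.004994=-1.245595, w=(1.123590−(-3.621))/2.004994=2.366386
k=4: b·v=2.01×2.932=5.893320; √(2b)=2.004994; u=(5.893320+(-29.781))/2.004994=-11.914092, w=(5.893320−(-29.781))/2.004994=17.792734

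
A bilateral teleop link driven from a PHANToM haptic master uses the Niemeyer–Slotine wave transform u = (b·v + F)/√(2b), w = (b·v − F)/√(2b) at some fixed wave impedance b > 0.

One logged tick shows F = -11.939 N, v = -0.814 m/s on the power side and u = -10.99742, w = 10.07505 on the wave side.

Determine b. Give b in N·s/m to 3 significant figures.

u + w = -0.92237;  u + w = √(2b)·v, so √(2b) = -0.92237/(-0.814) = 1.13313.
b = (√(2b))²/2 = 1.28399/2 = 0.64199.
(Check via u − w = 2F/√(2b): u − w = -21.07247, 2F/√(2b) = -21.07255.)

b = 0.642 N·s/m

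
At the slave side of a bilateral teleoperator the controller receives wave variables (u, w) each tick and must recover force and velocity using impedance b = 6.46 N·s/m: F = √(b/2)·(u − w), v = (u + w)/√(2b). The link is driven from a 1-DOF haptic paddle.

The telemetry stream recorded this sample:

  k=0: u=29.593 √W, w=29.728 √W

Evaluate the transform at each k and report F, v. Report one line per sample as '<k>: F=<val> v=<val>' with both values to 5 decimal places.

0: F=-0.24262 v=16.50354

k=0: u−w=-0.13500, u+w=59.32100; √(b/2)=1.79722, √(2b)=3.59444; F=1.79722×(-0.135)=-0.24262, v=59.32100/3.59444=16.50354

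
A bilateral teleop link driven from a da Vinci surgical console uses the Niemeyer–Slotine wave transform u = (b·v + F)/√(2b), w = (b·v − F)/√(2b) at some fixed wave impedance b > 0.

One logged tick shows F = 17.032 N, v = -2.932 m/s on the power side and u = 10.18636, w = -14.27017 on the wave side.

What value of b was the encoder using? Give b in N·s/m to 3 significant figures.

u + w = -4.08381;  u + w = √(2b)·v, so √(2b) = -4.08381/(-2.932) = 1.39284.
b = (√(2b))²/2 = 1.94001/2 = 0.97000.
(Check via u − w = 2F/√(2b): u − w = 24.45653, 2F/√(2b) = 24.45649.)

b = 0.97 N·s/m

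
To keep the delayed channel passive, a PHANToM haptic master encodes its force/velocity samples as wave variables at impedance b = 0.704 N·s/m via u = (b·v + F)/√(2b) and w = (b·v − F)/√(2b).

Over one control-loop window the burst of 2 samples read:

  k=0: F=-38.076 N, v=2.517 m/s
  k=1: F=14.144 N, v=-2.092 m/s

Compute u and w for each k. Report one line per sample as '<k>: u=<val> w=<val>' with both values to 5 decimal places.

k=0: b·v=0.704×2.517=1.77197; √(2b)=1.18659; u=(1.77197+(-38.076))/1.18659=-30.59522, w=(1.77197−(-38.076))/1.18659=33.58187
k=1: b·v=0.704×(-2.092)=-1.47277; √(2b)=1.18659; u=(-1.47277+14.144)/1.18659=10.67868, w=(-1.47277−14.144)/1.18659=-13.16103

0: u=-30.59522 w=33.58187
1: u=10.67868 w=-13.16103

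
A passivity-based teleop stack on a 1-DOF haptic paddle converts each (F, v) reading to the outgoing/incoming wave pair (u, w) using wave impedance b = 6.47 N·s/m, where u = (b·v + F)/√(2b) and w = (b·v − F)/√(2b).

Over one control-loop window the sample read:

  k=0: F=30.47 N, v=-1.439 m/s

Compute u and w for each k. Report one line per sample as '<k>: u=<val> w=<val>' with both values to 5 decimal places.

0: u=5.88223 w=-11.05863

k=0: b·v=6.47×(-1.439)=-9.31033; √(2b)=3.59722; u=(-9.31033+30.47)/3.59722=5.88223, w=(-9.31033−30.47)/3.59722=-11.05863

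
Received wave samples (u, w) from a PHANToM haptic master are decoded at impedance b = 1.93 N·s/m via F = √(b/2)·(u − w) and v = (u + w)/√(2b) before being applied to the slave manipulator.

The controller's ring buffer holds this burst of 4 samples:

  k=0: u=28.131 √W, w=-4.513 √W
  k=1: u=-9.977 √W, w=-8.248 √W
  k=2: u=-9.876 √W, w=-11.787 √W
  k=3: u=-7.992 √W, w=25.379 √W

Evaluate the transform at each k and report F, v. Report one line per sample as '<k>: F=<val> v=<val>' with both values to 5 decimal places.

0: F=32.06764 v=12.02125
1: F=-1.69847 v=-9.27628
2: F=1.87726 v=-11.02618
3: F=-32.78181 v=8.84975

k=0: u−w=32.64400, u+w=23.61800; √(b/2)=0.98234, √(2b)=1.96469; F=0.98234×32.644=32.06764, v=23.61800/1.96469=12.02125
k=1: u−w=-1.72900, u+w=-18.22500; √(b/2)=0.98234, √(2b)=1.96469; F=0.98234×(-1.729)=-1.69847, v=-18.22500/1.96469=-9.27628
k=2: u−w=1.91100, u+w=-21.66300; √(b/2)=0.98234, √(2b)=1.96469; F=0.98234×1.911=1.87726, v=-21.66300/1.96469=-11.02618
k=3: u−w=-33.37100, u+w=17.38700; √(b/2)=0.98234, √(2b)=1.96469; F=0.98234×(-33.371)=-32.78181, v=17.38700/1.96469=8.84975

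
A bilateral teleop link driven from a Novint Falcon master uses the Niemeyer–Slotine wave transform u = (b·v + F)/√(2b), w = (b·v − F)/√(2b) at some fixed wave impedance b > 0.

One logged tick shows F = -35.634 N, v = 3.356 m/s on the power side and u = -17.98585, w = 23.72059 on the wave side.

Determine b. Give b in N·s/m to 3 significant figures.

u + w = 5.7347;  u + w = √(2b)·v, so √(2b) = 5.7347/3.356 = 1.7088.
b = (√(2b))²/2 = 2.9200/2 = 1.4600.
(Check via u − w = 2F/√(2b): u − w = -41.7064, 2F/√(2b) = -41.7064.)

b = 1.46 N·s/m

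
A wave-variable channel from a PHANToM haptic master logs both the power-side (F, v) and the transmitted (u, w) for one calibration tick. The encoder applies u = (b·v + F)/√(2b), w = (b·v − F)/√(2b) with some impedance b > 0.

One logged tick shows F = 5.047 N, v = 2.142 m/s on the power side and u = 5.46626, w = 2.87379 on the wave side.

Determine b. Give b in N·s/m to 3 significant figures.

b = 7.58 N·s/m

u + w = 8.34005;  u + w = √(2b)·v, so √(2b) = 8.34005/2.142 = 3.89358.
b = (√(2b))²/2 = 15.15997/2 = 7.57999.
(Check via u − w = 2F/√(2b): u − w = 2.59247, 2F/√(2b) = 2.59247.)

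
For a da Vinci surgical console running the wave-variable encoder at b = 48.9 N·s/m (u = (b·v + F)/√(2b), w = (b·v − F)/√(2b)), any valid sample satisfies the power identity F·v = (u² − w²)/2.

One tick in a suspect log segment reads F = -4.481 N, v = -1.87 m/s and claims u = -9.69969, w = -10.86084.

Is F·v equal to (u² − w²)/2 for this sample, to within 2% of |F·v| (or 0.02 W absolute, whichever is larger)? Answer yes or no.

no

F·v = (-4.481)×(-1.87) = 8.3795 W.
(u² − w²)/2 = (94.0840 − 117.9578)/2 = -11.9369 W.
|Δ| = 20.3164;  2% of max(1, |F·v|) = 0.1676.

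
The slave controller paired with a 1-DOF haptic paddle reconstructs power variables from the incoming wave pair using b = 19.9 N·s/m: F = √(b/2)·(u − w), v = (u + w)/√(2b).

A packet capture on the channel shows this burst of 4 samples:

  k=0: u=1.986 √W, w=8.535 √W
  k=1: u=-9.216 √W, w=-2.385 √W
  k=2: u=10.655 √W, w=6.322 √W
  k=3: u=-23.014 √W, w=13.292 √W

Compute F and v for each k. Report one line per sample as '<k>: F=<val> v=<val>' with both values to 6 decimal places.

k=0: u−w=-6.549000, u+w=10.521000; √(b/2)=3.154362, √(2b)=6.308724; F=3.154362×(-6.549)=-20.657917, v=10.521000/6.308724=1.667691
k=1: u−w=-6.831000, u+w=-11.601000; √(b/2)=3.154362, √(2b)=6.308724; F=3.154362×(-6.831)=-21.547447, v=-11.601000/6.308724=-1.838882
k=2: u−w=4.333000, u+w=16.977000; √(b/2)=3.154362, √(2b)=6.308724; F=3.154362×4.333=13.667851, v=16.977000/6.308724=2.691035
k=3: u−w=-36.306000, u+w=-9.722000; √(b/2)=3.154362, √(2b)=6.308724; F=3.154362×(-36.306)=-114.522269, v=-9.722000/6.308724=-1.541041

0: F=-20.657917 v=1.667691
1: F=-21.547447 v=-1.838882
2: F=13.667851 v=2.691035
3: F=-114.522269 v=-1.541041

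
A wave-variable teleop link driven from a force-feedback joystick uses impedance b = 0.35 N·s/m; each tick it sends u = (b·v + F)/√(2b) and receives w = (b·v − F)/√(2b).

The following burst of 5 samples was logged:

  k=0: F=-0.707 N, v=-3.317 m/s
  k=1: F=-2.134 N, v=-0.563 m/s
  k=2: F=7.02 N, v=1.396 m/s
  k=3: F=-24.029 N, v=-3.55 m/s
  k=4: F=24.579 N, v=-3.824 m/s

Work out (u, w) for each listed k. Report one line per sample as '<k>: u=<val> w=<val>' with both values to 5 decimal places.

0: u=-2.23263 w=-0.54257
1: u=-2.78614 w=2.31510
2: u=8.97449 w=-7.80652
3: u=-30.20522 w=27.23508
4: u=27.77783 w=-30.97722

k=0: b·v=0.35×(-3.317)=-1.16095; √(2b)=0.83666; u=(-1.16095+(-0.707))/0.83666=-2.23263, w=(-1.16095−(-0.707))/0.83666=-0.54257
k=1: b·v=0.35×(-0.563)=-0.19705; √(2b)=0.83666; u=(-0.19705+(-2.134))/0.83666=-2.78614, w=(-0.19705−(-2.134))/0.83666=2.31510
k=2: b·v=0.35×1.396=0.48860; √(2b)=0.83666; u=(0.48860+7.02)/0.83666=8.97449, w=(0.48860−7.02)/0.83666=-7.80652
k=3: b·v=0.35×(-3.55)=-1.24250; √(2b)=0.83666; u=(-1.24250+(-24.029))/0.83666=-30.20522, w=(-1.24250−(-24.029))/0.83666=27.23508
k=4: b·v=0.35×(-3.824)=-1.33840; √(2b)=0.83666; u=(-1.33840+24.579)/0.83666=27.77783, w=(-1.33840−24.579)/0.83666=-30.97722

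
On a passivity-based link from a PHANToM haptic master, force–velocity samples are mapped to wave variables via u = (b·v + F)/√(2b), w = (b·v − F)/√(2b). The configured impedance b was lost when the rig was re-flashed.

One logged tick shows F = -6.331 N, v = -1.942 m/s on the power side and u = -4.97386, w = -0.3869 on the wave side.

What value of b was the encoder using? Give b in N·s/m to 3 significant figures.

b = 3.81 N·s/m

u + w = -5.3608;  u + w = √(2b)·v, so √(2b) = -5.3608/(-1.942) = 2.7604.
b = (√(2b))²/2 = 7.6200/2 = 3.8100.
(Check via u − w = 2F/√(2b): u − w = -4.5870, 2F/√(2b) = -4.5870.)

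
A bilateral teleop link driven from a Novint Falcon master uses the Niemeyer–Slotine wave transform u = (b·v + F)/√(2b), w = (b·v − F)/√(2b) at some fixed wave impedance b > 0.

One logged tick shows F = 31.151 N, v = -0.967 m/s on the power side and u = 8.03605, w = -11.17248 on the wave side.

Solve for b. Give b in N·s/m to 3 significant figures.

u + w = -3.1364;  u + w = √(2b)·v, so √(2b) = -3.1364/(-0.967) = 3.2435.
b = (√(2b))²/2 = 10.5201/2 = 5.2600.
(Check via u − w = 2F/√(2b): u − w = 19.2085, 2F/√(2b) = 19.2085.)

b = 5.26 N·s/m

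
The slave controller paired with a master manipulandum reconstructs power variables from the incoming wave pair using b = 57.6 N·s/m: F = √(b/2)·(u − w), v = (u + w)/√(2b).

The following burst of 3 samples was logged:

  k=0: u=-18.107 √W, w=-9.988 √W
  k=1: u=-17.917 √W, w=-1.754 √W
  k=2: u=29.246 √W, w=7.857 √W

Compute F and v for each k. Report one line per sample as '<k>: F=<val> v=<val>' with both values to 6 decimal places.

0: F=-43.571126 v=-2.617597
1: F=-86.739760 v=-1.832737
2: F=114.785419 v=3.456868

k=0: u−w=-8.119000, u+w=-28.095000; √(b/2)=5.366563, √(2b)=10.733126; F=5.366563×(-8.119)=-43.571126, v=-28.095000/10.733126=-2.617597
k=1: u−w=-16.163000, u+w=-19.671000; √(b/2)=5.366563, √(2b)=10.733126; F=5.366563×(-16.163)=-86.739760, v=-19.671000/10.733126=-1.832737
k=2: u−w=21.389000, u+w=37.103000; √(b/2)=5.366563, √(2b)=10.733126; F=5.366563×21.389=114.785419, v=37.103000/10.733126=3.456868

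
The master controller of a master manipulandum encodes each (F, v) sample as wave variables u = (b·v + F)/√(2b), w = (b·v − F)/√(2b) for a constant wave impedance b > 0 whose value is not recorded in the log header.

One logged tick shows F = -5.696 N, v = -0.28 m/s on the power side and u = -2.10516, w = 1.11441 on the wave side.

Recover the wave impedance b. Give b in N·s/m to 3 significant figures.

u + w = -0.99075;  u + w = √(2b)·v, so √(2b) = -0.99075/(-0.28) = 3.53839.
b = (√(2b))²/2 = 12.52022/2 = 6.26011.
(Check via u − w = 2F/√(2b): u − w = -3.21957, 2F/√(2b) = -3.21954.)

b = 6.26 N·s/m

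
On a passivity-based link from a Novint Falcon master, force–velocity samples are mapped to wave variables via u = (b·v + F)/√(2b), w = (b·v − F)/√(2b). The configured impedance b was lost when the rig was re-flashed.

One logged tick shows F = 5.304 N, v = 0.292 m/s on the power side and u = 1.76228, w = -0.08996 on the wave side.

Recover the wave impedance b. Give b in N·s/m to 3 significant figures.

u + w = 1.6723;  u + w = √(2b)·v, so √(2b) = 1.6723/0.292 = 5.7271.
b = (√(2b))²/2 = 32.7999/2 = 16.4000.
(Check via u − w = 2F/√(2b): u − w = 1.8522, 2F/√(2b) = 1.8522.)

b = 16.4 N·s/m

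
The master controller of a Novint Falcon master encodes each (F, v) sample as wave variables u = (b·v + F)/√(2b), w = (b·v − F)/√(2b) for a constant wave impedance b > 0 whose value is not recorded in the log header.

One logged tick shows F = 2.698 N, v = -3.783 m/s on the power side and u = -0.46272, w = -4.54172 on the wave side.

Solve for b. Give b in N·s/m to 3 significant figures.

b = 0.875 N·s/m

u + w = -5.0044;  u + w = √(2b)·v, so √(2b) = -5.0044/(-3.783) = 1.3229.
b = (√(2b))²/2 = 1.7500/2 = 0.8750.
(Check via u − w = 2F/√(2b): u − w = 4.0790, 2F/√(2b) = 4.0790.)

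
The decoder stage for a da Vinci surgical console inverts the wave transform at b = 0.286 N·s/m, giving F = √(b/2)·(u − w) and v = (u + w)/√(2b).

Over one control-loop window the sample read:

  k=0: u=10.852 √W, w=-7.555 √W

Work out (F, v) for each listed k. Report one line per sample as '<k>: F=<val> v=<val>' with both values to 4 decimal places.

0: F=6.9607 v=4.3593

k=0: u−w=18.4070, u+w=3.2970; √(b/2)=0.3782, √(2b)=0.7563; F=0.3782×18.407=6.9607, v=3.2970/0.7563=4.3593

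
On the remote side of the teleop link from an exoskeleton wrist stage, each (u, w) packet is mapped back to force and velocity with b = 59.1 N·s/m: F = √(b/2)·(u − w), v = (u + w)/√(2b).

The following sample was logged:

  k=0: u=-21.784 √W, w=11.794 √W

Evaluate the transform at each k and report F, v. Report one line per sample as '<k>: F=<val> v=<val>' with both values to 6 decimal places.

k=0: u−w=-33.578000, u+w=-9.990000; √(b/2)=5.435991, √(2b)=10.871982; F=5.435991×(-33.578)=-182.529712, v=-9.990000/10.871982=-0.918876

0: F=-182.529712 v=-0.918876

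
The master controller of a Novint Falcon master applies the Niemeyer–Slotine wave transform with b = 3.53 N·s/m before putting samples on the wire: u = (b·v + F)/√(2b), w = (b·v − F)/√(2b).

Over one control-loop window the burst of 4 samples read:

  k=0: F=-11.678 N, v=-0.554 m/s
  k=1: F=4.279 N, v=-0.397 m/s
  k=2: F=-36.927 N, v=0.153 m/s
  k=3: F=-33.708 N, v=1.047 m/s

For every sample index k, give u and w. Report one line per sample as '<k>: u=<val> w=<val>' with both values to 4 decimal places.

k=0: b·v=3.53×(-0.554)=-1.9556; √(2b)=2.6571; u=(-1.9556+(-11.678))/2.6571=-5.1311, w=(-1.9556−(-11.678))/2.6571=3.6591
k=1: b·v=3.53×(-0.397)=-1.4014; √(2b)=2.6571; u=(-1.4014+4.279)/2.6571=1.0830, w=(-1.4014−4.279)/2.6571=-2.1379
k=2: b·v=3.53×0.153=0.5401; √(2b)=2.6571; u=(0.5401+(-36.927))/2.6571=-13.6944, w=(0.5401−(-36.927))/2.6571=14.1009
k=3: b·v=3.53×1.047=3.6959; √(2b)=2.6571; u=(3.6959+(-33.708))/2.6571=-11.2952, w=(3.6959−(-33.708))/2.6571=14.0771

0: u=-5.1311 w=3.6591
1: u=1.0830 w=-2.1379
2: u=-13.6944 w=14.1009
3: u=-11.2952 w=14.0771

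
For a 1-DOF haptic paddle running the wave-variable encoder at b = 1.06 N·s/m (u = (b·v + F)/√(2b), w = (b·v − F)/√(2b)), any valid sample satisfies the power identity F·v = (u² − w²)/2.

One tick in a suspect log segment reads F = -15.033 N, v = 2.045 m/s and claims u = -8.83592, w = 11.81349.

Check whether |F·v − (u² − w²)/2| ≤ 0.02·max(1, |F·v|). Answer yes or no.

F·v = (-15.033)×2.045 = -30.74248 W.
(u² − w²)/2 = (78.07348 − 139.55855)/2 = -30.74253 W.
|Δ| = 0.00005;  2% of max(1, |F·v|) = 0.61485.

yes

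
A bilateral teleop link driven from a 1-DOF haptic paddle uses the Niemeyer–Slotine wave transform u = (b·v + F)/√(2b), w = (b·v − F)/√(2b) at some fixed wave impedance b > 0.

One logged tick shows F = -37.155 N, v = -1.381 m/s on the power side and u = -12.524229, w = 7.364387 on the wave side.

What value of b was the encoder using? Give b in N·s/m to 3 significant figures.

u + w = -5.159842;  u + w = √(2b)·v, so √(2b) = -5.159842/(-1.381) = 3.736308.
b = (√(2b))²/2 = 13.960001/2 = 6.980000.
(Check via u − w = 2F/√(2b): u − w = -19.888616, 2F/√(2b) = -19.888615.)

b = 6.98 N·s/m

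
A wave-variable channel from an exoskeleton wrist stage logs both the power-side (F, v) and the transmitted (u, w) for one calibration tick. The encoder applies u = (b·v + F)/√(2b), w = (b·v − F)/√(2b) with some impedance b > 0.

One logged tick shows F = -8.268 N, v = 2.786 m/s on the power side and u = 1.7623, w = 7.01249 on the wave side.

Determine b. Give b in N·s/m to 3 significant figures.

b = 4.96 N·s/m

u + w = 8.77479;  u + w = √(2b)·v, so √(2b) = 8.77479/2.786 = 3.14960.
b = (√(2b))²/2 = 9.91999/2 = 4.96000.
(Check via u − w = 2F/√(2b): u − w = -5.25019, 2F/√(2b) = -5.25019.)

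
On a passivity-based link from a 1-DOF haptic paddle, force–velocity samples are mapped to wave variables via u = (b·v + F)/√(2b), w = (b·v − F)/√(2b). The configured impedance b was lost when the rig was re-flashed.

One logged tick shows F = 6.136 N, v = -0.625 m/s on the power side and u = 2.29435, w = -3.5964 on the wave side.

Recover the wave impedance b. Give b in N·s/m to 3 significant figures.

b = 2.17 N·s/m

u + w = -1.30205;  u + w = √(2b)·v, so √(2b) = -1.30205/(-0.625) = 2.08328.
b = (√(2b))²/2 = 4.34006/2 = 2.17003.
(Check via u − w = 2F/√(2b): u − w = 5.89075, 2F/√(2b) = 5.89071.)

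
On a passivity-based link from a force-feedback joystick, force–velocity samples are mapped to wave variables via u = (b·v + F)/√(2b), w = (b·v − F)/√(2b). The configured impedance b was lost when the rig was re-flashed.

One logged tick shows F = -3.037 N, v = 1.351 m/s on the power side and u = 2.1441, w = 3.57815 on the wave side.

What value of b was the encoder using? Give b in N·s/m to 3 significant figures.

b = 8.97 N·s/m

u + w = 5.7222;  u + w = √(2b)·v, so √(2b) = 5.7222/1.351 = 4.2356.
b = (√(2b))²/2 = 17.9400/2 = 8.9700.
(Check via u − w = 2F/√(2b): u − w = -1.4341, 2F/√(2b) = -1.4340.)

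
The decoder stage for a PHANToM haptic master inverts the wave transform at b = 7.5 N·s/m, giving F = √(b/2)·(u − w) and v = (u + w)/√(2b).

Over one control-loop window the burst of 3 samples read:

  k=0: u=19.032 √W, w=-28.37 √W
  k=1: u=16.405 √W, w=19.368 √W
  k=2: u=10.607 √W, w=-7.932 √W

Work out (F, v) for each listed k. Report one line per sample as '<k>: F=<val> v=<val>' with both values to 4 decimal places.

0: F=91.7936 v=-2.4111
1: F=-5.7378 v=9.2365
2: F=35.9006 v=0.6907

k=0: u−w=47.4020, u+w=-9.3380; √(b/2)=1.9365, √(2b)=3.8730; F=1.9365×47.402=91.7936, v=-9.3380/3.8730=-2.4111
k=1: u−w=-2.9630, u+w=35.7730; √(b/2)=1.9365, √(2b)=3.8730; F=1.9365×(-2.963)=-5.7378, v=35.7730/3.8730=9.2365
k=2: u−w=18.5390, u+w=2.6750; √(b/2)=1.9365, √(2b)=3.8730; F=1.9365×18.539=35.9006, v=2.6750/3.8730=0.6907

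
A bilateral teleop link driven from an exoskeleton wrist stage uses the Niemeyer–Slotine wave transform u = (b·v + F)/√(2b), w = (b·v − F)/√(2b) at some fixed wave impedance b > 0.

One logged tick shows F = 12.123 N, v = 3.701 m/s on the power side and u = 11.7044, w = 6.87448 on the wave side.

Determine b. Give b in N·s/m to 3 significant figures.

b = 12.6 N·s/m

u + w = 18.57888;  u + w = √(2b)·v, so √(2b) = 18.57888/3.701 = 5.01996.
b = (√(2b))²/2 = 25.20002/2 = 12.60001.
(Check via u − w = 2F/√(2b): u − w = 4.82992, 2F/√(2b) = 4.82992.)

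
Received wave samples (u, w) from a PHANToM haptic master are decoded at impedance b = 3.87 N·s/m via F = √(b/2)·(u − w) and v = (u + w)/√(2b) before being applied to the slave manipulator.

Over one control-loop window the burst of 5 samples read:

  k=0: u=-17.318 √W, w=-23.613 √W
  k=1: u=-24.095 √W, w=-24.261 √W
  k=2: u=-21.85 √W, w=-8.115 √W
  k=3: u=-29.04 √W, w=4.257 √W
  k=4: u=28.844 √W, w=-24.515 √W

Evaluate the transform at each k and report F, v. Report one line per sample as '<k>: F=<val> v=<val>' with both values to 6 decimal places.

k=0: u−w=6.295000, u+w=-40.931000; √(b/2)=1.391043, √(2b)=2.782086; F=1.391043×6.295=8.756614, v=-40.931000/2.782086=-14.712344
k=1: u−w=0.166000, u+w=-48.356000; √(b/2)=1.391043, √(2b)=2.782086; F=1.391043×0.166=0.230913, v=-48.356000/2.782086=-17.381205
k=2: u−w=-13.735000, u+w=-29.965000; √(b/2)=1.391043, √(2b)=2.782086; F=1.391043×(-13.735)=-19.105973, v=-29.965000/2.782086=-10.770697
k=3: u−w=-33.297000, u+w=-24.783000; √(b/2)=1.391043, √(2b)=2.782086; F=1.391043×(-33.297)=-46.317551, v=-24.783000/2.782086=-8.908065
k=4: u−w=53.359000, u+w=4.329000; √(b/2)=1.391043, √(2b)=2.782086; F=1.391043×53.359=74.224651, v=4.329000/2.782086=1.556027

0: F=8.756614 v=-14.712344
1: F=0.230913 v=-17.381205
2: F=-19.105973 v=-10.770697
3: F=-46.317551 v=-8.908065
4: F=74.224651 v=1.556027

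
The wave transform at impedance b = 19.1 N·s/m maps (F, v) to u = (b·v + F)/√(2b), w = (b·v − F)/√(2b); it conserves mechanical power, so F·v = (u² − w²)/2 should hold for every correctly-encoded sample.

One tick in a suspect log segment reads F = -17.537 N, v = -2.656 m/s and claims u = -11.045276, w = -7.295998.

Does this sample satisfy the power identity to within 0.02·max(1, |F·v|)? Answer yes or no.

no

F·v = (-17.537)×(-2.656) = 46.578272 W.
(u² − w²)/2 = (121.998122 − 53.231587)/2 = 34.383268 W.
|Δ| = 12.195004;  2% of max(1, |F·v|) = 0.931565.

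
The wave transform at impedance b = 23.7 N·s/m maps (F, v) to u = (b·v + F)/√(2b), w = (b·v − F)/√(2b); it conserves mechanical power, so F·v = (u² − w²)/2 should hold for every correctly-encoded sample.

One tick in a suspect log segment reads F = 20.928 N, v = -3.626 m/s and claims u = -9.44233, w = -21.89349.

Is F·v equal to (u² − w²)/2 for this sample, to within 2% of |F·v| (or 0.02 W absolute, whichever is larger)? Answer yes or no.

F·v = 20.928×(-3.626) = -75.88493 W.
(u² − w²)/2 = (89.15760 − 479.32490)/2 = -195.08365 W.
|Δ| = 119.19873;  2% of max(1, |F·v|) = 1.51770.

no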